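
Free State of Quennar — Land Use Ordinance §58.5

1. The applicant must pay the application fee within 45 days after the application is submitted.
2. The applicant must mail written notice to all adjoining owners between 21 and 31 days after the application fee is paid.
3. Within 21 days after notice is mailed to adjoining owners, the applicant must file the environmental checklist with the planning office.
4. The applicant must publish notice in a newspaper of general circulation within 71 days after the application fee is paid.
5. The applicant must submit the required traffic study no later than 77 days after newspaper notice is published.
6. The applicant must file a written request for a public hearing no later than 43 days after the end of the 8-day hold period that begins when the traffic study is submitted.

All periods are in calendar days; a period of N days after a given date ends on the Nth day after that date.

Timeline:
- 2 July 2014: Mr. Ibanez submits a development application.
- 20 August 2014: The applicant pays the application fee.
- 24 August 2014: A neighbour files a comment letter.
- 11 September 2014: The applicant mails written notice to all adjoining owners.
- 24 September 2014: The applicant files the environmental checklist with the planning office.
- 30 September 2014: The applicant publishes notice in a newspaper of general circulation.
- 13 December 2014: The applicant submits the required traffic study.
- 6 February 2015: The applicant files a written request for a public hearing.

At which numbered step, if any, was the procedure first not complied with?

Step 1

Step 1: 45 days after 2 July 2014 (when the application is submitted) is 16 August 2014; not done until 20 August 2014, 4 days after the deadline.
The analysis stops there.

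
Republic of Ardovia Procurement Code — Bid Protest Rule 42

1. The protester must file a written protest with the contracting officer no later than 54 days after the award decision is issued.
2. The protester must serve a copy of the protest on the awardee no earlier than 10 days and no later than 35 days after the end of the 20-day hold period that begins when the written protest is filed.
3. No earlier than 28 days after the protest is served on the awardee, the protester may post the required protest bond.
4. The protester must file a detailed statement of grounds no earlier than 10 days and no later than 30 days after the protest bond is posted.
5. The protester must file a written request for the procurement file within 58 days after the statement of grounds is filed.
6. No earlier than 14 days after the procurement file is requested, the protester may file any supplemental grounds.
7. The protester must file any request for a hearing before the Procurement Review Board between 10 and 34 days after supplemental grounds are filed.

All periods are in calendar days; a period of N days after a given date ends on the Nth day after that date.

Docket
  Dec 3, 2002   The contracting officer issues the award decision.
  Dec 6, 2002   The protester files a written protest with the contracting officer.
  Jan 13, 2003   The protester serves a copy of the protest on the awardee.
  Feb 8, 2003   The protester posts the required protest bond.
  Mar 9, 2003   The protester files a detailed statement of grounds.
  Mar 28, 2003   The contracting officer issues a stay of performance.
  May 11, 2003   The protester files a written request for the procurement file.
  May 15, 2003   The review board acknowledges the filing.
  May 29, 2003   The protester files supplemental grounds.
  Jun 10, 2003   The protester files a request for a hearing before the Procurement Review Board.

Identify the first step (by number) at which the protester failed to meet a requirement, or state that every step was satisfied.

Step 3

Step 1: 54 days after Dec 3, 2002 (when the award decision is issued) is Jan 26, 2003; completed Dec 6, 2002, before the deadline.
Step 2: the window is 10–35 days after Dec 26, 2002 (end of the 20-day hold period, which began when the written protest is filed on Dec 6, 2002), so Jan 5, 2003 through Jan 30, 2003; done Jan 13, 2003 — within the window.
Step 3: the earliest permitted date is 28 days after Jan 13, 2003 (when the protest is served on the awardee), i.e. Feb 10, 2003; Feb 8, 2003 is 2 days before the earliest permitted date.
That is the first point of non-compliance.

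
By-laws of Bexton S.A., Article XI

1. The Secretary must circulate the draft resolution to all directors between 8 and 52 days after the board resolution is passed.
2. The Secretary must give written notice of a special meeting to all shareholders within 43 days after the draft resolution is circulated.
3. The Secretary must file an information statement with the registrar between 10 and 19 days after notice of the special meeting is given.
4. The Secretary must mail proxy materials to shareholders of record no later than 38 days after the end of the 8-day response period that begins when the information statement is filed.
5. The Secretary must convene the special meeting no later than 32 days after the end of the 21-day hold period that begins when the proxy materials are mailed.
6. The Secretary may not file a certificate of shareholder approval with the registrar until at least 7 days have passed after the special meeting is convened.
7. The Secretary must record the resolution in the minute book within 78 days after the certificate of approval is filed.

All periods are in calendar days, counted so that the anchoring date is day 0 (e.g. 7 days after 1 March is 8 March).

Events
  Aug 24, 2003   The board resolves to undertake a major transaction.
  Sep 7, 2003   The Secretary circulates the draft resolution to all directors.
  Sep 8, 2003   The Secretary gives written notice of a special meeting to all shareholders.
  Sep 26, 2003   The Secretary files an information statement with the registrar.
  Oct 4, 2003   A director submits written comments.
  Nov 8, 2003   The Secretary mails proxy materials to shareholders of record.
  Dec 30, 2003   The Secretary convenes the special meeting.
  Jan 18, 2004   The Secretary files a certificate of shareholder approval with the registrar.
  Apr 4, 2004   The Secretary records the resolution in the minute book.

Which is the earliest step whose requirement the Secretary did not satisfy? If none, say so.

Step 1: the window is 8–52 days after Aug 24, 2003 (when the board resolution is passed), so Sep 1, 2003 through Oct 15, 2003; done Sep 7, 2003, which is between those dates.
Step 2: 43 days after Sep 7, 2003 (when the draft resolution is circulated) is Oct 20, 2003; done Sep 8, 2003 — timely.
Step 3: the window is 10–19 days after Sep 8, 2003 (when notice of the special meeting is given), so Sep 18, 2003 through Sep 27, 2003; done Sep 26, 2003, which is between those dates.
Step 4: 38 days after Oct 4, 2003 (end of the 8-day response period, which began when the information statement is filed on Sep 26, 2003) is Nov 11, 2003; completed Nov 8, 2003, before the deadline.
Step 5: 32 days after Nov 29, 2003 (end of the 21-day hold period, which began when the proxy materials are mailed on Nov 8, 2003) is Dec 31, 2003; completed Dec 30, 2003, before the deadline.
Step 6: the earliest permitted date is 7 days after Dec 30, 2003 (when the special meeting is convened), i.e. Jan 6, 2004; done Jan 18, 2004 — permitted.
Step 7: 78 days after Jan 18, 2004 (when the certificate of approval is filed) is Apr 5, 2004; completed Apr 4, 2004, before the deadline.

None — every step was satisfied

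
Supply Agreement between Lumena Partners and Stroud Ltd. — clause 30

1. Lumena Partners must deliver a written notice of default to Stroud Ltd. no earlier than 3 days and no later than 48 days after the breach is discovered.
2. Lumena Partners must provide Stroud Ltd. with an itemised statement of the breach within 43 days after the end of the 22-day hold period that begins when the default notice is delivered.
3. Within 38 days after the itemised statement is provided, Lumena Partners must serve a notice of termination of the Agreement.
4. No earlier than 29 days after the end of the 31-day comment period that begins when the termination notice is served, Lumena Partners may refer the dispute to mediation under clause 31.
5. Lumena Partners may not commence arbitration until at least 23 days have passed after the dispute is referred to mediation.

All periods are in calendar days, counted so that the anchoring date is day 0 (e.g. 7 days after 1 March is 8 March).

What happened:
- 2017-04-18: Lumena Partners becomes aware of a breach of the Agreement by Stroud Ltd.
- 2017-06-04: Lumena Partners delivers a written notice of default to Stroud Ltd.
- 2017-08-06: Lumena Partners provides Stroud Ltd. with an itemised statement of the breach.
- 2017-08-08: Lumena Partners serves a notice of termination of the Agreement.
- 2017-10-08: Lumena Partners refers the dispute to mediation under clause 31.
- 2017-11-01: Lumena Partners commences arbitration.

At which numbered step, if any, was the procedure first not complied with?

None — every step was satisfied

Step 1 — 3 and 48 days from 2017-04-18 (when the breach is discovered) are 2017-04-21 and 2017-06-05 respectively; done 2017-06-04 — within the window.
Step 2 — counting 43 days from 2017-06-26 (end of the 22-day hold period, which began when the default notice is delivered on 2017-06-04) gives a deadline of 2017-08-08; done 2017-08-06 — timely.
Step 3 — counting 38 days from 2017-08-06 (when the itemised statement is provided) gives a deadline of 2017-09-13; done 2017-08-08 — timely.
Step 4 — must wait 29 days from 2017-09-08 (end of the 31-day comment period, which began when the termination notice is served on 2017-08-08), so not before 2017-10-07; 2017-10-08 is on or after that date.
Step 5 — must wait 23 days from 2017-10-08 (when the dispute is referred to mediation), so not before 2017-10-31; 2017-11-01 is on or after that date.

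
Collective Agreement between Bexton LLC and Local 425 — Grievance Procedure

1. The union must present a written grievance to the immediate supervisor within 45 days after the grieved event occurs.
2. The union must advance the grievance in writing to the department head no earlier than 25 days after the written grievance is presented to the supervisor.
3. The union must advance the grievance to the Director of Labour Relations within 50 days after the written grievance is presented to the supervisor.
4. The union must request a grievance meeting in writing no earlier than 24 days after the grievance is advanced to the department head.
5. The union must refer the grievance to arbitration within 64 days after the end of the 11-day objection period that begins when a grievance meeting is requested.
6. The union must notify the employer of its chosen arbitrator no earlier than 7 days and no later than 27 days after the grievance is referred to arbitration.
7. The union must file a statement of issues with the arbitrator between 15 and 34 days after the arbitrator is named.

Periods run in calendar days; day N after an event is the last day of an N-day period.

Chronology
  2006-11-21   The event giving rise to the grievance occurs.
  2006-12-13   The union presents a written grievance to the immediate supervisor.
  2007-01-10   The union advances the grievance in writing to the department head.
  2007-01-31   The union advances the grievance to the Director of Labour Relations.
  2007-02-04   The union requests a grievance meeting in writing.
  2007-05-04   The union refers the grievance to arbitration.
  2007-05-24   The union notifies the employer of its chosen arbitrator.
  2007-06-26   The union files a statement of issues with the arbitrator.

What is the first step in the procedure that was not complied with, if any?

Step 5

Step 1 — counting 45 days from 2006-11-21 (when the grieved event occurs) gives a deadline of 2007-01-05; done 2006-12-13 — timely.
Step 2 — must wait 25 days from 2006-12-13 (when the written grievance is presented to the supervisor), so not before 2007-01-07; done 2007-01-10 — permitted.
Step 3 — counting 50 days from 2006-12-13 (when the written grievance is presented to the supervisor) gives a deadline of 2007-02-01; completed 2007-01-31, before the deadline.
Step 4 — must wait 24 days from 2007-01-10 (when the grievance is advanced to the department head), so not before 2007-02-03; done 2007-02-04 — permitted.
Step 5 — counting 64 days from 2007-02-15 (end of the 11-day objection period, which began when a grievance meeting is requested on 2007-02-04) gives a deadline of 2007-04-20; done 2007-05-04 — 14 days late.
The procedure was therefore not followed at step 5.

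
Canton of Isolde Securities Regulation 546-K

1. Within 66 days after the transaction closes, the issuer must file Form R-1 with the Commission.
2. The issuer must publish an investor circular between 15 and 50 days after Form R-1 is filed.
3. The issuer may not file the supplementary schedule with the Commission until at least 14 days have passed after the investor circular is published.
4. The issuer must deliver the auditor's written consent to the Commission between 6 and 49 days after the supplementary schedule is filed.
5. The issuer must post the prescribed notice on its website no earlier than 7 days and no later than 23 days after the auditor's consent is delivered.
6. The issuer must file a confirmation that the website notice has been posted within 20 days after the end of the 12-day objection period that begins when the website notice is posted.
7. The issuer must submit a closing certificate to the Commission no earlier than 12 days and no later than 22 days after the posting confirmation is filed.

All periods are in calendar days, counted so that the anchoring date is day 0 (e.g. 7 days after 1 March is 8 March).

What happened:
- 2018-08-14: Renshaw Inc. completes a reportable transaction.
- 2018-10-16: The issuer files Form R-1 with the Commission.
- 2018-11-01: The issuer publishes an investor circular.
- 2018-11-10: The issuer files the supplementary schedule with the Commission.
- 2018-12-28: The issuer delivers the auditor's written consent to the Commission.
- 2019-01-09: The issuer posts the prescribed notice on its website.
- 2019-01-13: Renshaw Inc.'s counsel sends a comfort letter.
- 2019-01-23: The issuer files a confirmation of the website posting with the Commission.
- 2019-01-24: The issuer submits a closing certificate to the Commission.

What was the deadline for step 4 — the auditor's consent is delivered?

Step 4 runs from 2018-11-10, when the supplementary schedule is filed. The window is 6–49 days after 2018-11-10; it closes on 2018-12-29.

2018-12-29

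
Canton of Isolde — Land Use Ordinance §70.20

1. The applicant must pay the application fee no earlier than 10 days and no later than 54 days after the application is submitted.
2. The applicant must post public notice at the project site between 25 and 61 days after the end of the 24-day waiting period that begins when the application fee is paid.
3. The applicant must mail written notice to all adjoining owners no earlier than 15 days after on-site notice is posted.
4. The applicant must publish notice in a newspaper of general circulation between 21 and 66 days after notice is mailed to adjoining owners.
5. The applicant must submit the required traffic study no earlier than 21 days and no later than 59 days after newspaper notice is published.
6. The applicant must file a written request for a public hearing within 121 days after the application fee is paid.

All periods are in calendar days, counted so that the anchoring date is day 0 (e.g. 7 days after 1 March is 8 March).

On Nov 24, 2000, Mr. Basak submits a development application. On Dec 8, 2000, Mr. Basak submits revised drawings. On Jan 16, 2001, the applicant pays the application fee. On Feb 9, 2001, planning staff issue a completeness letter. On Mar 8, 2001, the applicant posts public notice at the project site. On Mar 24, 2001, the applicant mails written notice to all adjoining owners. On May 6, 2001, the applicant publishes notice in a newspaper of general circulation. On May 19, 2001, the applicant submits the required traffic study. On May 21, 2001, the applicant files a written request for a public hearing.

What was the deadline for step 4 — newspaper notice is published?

Step 4 runs from Mar 24, 2001, when notice is mailed to adjoining owners. The window is 21–66 days after Mar 24, 2001; it closes on May 29, 2001.

May 29, 2001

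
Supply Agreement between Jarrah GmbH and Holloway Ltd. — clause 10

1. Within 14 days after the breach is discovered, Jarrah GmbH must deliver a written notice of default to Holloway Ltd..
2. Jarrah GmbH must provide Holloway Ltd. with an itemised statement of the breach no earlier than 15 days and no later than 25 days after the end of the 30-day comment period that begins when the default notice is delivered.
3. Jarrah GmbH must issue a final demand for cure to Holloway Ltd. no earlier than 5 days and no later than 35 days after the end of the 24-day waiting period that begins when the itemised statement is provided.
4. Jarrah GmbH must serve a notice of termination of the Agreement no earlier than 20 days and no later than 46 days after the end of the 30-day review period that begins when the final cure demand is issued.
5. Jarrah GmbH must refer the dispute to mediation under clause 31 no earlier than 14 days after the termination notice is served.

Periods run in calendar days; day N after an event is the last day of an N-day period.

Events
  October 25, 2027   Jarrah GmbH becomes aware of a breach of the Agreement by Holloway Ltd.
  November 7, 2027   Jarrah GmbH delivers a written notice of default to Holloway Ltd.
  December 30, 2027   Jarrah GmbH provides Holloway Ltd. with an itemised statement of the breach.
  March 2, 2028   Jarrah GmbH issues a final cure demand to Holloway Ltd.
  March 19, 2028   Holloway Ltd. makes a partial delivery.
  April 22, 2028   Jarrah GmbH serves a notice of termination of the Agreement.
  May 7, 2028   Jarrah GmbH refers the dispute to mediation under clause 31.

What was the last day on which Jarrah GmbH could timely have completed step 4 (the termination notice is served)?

May 17, 2028

The final cure demand is issued on March 2, 2028; the 30-day review period therefore ends April 1, 2028, and step 4 runs from that date. The window is 20–46 days after April 1, 2028; it closes on May 17, 2028.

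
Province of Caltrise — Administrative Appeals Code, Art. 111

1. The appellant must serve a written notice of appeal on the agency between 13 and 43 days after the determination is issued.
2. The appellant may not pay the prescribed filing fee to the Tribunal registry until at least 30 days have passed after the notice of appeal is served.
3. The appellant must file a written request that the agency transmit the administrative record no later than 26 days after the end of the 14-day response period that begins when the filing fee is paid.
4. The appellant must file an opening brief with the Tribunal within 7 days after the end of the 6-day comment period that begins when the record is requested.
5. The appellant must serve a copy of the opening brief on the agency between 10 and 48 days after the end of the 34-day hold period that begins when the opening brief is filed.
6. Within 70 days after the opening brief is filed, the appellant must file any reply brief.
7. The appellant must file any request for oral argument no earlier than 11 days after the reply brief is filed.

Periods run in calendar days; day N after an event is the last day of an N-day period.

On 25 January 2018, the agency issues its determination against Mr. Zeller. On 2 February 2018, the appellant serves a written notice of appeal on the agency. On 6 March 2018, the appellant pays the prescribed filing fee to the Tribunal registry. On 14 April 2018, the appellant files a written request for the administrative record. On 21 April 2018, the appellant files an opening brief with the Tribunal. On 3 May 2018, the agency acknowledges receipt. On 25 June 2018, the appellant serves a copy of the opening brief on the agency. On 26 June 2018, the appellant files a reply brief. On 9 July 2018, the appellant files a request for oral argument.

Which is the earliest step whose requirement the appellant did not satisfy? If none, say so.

Step 1

Step 1: the window is 13–43 days after 25 January 2018 (when the determination is issued), so 7 February 2018 through 9 March 2018; 2 February 2018 is 5 days too early.
The procedure was therefore not followed at step 1.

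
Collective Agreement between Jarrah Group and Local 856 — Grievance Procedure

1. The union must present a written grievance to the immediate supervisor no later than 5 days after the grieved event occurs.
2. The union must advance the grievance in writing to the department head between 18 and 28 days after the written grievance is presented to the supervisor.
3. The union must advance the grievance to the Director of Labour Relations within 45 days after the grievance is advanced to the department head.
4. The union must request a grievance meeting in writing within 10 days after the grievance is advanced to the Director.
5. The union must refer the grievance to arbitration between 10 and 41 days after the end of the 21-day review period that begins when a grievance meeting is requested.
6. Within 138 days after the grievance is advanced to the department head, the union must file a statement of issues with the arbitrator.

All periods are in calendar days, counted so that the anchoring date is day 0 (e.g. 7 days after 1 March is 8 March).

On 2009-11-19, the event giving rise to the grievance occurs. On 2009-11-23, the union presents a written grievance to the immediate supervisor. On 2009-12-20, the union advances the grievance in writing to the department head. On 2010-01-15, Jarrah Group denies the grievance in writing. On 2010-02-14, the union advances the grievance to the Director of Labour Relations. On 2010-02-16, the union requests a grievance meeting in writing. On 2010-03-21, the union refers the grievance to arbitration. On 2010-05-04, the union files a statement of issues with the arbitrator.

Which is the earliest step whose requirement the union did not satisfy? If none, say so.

Step 3

Step 1: 5 days after 2009-11-19 (when the grieved event occurs) is 2009-11-24; done 2009-11-23 — timely.
Step 2: the window is 18–28 days after 2009-11-23 (when the written grievance is presented to the supervisor), so 2009-12-11 through 2009-12-21; 2009-12-20 falls inside that range.
Step 3: 45 days after 2009-12-20 (when the grievance is advanced to the department head) is 2010-02-03; not done until 2010-02-14, 11 days after the deadline.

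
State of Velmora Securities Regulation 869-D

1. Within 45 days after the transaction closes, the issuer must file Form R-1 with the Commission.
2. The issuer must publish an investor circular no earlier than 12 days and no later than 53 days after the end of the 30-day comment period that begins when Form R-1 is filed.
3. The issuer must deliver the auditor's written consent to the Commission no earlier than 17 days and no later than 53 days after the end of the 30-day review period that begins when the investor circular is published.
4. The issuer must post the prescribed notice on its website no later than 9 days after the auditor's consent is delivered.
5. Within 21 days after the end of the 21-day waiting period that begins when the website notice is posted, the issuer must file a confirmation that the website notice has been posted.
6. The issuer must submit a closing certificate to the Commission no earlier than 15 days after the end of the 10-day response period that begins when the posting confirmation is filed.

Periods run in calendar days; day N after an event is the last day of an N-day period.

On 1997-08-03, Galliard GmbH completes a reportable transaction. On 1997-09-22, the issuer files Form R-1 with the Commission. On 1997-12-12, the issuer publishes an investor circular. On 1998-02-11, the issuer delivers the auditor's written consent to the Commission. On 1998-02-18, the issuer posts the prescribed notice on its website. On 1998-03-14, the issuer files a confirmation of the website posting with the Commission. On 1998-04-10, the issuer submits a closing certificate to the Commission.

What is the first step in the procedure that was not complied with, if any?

Step 1 — counting 45 days from 1997-08-03 (when the transaction closes) gives a deadline of 1997-09-17; done 1997-09-22 — 5 days late.

Step 1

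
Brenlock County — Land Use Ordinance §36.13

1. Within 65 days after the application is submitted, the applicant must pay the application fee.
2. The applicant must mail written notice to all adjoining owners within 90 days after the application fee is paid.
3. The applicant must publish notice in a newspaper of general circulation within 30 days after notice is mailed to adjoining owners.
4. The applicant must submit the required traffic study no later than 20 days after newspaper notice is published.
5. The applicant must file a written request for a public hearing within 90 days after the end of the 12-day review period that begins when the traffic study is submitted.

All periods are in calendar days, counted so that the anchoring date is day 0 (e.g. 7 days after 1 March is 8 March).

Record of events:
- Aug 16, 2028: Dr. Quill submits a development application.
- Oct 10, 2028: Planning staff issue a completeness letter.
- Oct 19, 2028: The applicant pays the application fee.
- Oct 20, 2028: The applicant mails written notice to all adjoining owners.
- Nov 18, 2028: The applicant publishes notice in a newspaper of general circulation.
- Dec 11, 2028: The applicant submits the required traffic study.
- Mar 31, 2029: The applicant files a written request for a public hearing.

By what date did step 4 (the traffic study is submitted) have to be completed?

Step 4 runs from Nov 18, 2028, when newspaper notice is published. 20 days after Nov 18, 2028 is Dec 8, 2028.

Dec 8, 2028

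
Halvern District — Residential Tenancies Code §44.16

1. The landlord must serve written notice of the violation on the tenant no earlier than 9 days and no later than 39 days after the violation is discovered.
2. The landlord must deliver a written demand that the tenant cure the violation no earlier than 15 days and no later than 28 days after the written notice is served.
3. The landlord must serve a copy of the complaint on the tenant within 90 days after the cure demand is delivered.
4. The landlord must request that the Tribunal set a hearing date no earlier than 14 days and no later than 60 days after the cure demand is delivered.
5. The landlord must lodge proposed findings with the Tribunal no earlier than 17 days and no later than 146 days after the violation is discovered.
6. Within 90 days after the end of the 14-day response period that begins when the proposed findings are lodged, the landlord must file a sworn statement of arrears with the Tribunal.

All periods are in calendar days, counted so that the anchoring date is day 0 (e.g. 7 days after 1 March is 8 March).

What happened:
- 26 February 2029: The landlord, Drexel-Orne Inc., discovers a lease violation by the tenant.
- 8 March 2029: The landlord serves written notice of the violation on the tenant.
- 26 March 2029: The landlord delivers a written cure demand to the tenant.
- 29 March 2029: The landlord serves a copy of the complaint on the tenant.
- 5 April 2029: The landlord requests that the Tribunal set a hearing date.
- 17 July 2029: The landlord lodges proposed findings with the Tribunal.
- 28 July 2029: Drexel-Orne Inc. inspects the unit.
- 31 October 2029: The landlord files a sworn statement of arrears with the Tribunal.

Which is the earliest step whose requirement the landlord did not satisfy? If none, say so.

Step 4

(1) the permitted window runs from 26 February 2029 + 9 = 7 March 2029 to 26 February 2029 + 39 = 6 April 2029; done 8 March 2029 — within the window.
(2) the permitted window runs from 8 March 2029 + 15 = 23 March 2029 to 8 March 2029 + 28 = 5 April 2029; 26 March 2029 falls inside that range.
(3) due by 26 March 2029 + 90 days = 24 June 2029; done 29 March 2029 — timely.
(4) the permitted window runs from 26 March 2029 + 14 = 9 April 2029 to 26 March 2029 + 60 = 25 May 2029; done 5 April 2029 — 4 days before the window opened.
That is the first point of non-compliance.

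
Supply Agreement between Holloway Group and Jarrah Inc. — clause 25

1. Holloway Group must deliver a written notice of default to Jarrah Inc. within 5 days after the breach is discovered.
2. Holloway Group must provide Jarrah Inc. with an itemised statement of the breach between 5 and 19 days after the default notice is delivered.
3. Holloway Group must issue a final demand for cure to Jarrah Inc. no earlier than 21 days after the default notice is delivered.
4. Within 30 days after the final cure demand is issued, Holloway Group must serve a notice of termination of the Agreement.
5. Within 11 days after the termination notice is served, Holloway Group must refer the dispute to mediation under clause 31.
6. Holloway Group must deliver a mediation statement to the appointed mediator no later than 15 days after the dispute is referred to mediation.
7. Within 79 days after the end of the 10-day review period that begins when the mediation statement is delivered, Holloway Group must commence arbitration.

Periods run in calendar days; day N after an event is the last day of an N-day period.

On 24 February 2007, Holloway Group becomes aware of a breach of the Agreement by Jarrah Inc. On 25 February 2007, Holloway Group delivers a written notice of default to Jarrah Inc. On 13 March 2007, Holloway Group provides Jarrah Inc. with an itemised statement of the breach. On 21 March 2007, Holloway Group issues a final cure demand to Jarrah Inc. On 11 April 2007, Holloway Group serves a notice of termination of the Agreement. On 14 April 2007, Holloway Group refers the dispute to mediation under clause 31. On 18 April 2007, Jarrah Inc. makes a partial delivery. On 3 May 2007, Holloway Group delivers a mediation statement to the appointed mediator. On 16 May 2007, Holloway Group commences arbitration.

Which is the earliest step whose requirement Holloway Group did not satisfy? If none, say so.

Step 1: 5 days after 24 February 2007 (when the breach is discovered) is 1 March 2007; completed 25 February 2007, before the deadline.
Step 2: the window is 5–19 days after 25 February 2007 (when the default notice is delivered), so 2 March 2007 through 16 March 2007; done 13 March 2007, which is between those dates.
Step 3: the earliest permitted date is 21 days after 25 February 2007 (when the default notice is delivered), i.e. 18 March 2007; done 21 March 2007, after the minimum wait.
Step 4: 30 days after 21 March 2007 (when the final cure demand is issued) is 20 April 2007; done 11 April 2007 — timely.
Step 5: 11 days after 11 April 2007 (when the termination notice is served) is 22 April 2007; 14 April 2007 is within that limit.
Step 6: 15 days after 14 April 2007 (when the dispute is referred to mediation) is 29 April 2007; done 3 May 2007 — 4 days late.
The procedure was therefore not followed at step 6.

Step 6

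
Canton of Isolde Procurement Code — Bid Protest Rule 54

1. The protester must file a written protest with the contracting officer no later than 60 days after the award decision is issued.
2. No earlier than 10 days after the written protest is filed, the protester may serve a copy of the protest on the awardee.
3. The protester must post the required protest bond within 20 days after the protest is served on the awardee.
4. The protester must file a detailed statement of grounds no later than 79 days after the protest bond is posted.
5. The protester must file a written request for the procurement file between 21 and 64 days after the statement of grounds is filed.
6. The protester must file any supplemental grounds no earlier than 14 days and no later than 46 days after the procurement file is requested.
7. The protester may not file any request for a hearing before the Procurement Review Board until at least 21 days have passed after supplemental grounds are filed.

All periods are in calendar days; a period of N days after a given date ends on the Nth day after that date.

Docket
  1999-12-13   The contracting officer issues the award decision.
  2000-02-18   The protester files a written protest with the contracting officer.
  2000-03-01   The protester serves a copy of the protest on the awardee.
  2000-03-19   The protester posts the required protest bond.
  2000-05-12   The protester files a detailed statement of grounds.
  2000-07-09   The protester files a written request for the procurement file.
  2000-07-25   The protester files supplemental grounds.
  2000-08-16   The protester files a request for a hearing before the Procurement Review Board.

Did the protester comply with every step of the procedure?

(1) due by 1999-12-13 + 60 days = 2000-02-11; done 2000-02-18 — 7 days late.
That is the first point of non-compliance.

No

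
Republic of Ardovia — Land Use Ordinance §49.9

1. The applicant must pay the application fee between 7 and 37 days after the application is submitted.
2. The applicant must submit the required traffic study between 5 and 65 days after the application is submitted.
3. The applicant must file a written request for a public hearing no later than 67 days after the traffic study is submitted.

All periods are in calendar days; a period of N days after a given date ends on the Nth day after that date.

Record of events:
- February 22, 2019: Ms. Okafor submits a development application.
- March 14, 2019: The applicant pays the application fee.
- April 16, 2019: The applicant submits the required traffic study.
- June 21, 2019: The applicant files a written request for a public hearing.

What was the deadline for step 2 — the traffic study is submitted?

April 28, 2019

Step 2 runs from February 22, 2019, when the application is submitted. The window is 5–65 days after February 22, 2019; it closes on April 28, 2019.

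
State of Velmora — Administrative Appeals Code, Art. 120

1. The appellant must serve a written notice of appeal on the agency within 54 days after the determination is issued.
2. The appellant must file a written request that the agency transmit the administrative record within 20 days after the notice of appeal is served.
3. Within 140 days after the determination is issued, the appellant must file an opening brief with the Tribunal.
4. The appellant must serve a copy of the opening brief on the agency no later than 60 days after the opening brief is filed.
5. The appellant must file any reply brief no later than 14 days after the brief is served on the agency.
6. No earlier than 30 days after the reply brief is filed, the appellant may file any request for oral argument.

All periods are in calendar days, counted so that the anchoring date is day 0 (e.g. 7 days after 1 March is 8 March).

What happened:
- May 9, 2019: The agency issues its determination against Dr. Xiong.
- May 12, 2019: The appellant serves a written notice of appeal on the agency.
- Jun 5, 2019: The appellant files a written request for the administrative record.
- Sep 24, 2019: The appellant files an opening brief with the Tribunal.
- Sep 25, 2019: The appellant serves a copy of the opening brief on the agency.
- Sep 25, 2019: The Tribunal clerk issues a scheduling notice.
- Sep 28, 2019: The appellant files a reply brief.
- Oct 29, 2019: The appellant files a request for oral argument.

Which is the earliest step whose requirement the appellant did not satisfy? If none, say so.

Step 2

Step 1 — counting 54 days from May 9, 2019 (when the determination is issued) gives a deadline of Jul 2, 2019; completed May 12, 2019, before the deadline.
Step 2 — counting 20 days from May 12, 2019 (when the notice of appeal is served) gives a deadline of Jun 1, 2019; not done until Jun 5, 2019, 4 days after the deadline.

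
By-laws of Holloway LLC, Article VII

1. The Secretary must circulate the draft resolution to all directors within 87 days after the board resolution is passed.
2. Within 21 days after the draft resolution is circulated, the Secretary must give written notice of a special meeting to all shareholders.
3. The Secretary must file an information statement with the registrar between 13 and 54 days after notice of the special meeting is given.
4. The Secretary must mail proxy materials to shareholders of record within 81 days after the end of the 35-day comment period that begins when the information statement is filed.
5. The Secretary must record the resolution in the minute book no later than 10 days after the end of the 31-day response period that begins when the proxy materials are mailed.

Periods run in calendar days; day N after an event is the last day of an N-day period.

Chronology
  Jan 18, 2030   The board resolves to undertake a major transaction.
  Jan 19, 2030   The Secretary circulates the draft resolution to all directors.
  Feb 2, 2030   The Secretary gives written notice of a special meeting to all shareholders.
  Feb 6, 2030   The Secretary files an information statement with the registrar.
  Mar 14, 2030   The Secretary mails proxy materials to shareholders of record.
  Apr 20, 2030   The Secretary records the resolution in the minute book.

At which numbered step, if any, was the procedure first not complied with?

Step 1 — counting 87 days from Jan 18, 2030 (when the board resolution is passed) gives a deadline of Apr 15, 2030; completed Jan 19, 2030, before the deadline.
Step 2 — counting 21 days from Jan 19, 2030 (when the draft resolution is circulated) gives a deadline of Feb 9, 2030; completed Feb 2, 2030, before the deadline.
Step 3 — 13 and 54 days from Feb 2, 2030 (when notice of the special meeting is given) are Feb 15, 2030 and Mar 28, 2030 respectively; done Feb 6, 2030 — 9 days before the window opened.
No need to go further; step 3 was not satisfied.

Step 3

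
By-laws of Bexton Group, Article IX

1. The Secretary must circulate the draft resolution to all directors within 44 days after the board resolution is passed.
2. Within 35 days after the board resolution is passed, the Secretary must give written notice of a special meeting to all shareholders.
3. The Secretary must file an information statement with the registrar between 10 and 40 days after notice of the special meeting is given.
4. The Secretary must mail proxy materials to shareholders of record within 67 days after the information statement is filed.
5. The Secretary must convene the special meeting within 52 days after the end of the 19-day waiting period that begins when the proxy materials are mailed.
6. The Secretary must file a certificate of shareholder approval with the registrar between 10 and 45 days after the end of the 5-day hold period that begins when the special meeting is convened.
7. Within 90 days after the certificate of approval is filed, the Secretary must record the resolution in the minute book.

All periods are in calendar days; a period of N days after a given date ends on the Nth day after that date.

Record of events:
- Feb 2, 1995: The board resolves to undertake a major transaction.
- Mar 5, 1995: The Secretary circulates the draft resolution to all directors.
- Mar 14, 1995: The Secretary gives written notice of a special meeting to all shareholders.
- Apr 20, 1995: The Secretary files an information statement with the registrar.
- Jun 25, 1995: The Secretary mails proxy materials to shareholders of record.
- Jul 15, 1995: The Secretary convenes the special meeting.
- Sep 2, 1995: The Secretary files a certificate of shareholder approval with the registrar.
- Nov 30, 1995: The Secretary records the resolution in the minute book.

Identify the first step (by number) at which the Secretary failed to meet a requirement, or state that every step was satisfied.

Step 2

Step 1: 44 days after Feb 2, 1995 (when the board resolution is passed) is Mar 18, 1995; completed Mar 5, 1995, before the deadline.
Step 2: 35 days after Feb 2, 1995 (when the board resolution is passed) is Mar 9, 1995; done Mar 14, 1995 — 5 days late.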